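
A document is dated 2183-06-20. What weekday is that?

Friday

Doomsday rule: the anchor day for the 2100s is Sunday. For year 83: 83÷12 = 6 r 11, and 11÷4 = 2, so 6+11+2 = 19.
Sunday + 19 ≡ Friday — that's 2183's doomsday.
In June the doomsday date is Jun 6.
Jun 20 is 14 days after Jun 6; 14 mod 7 = 0, so Friday + 0 = Friday.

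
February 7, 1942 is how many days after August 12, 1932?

Aug 12, 1932 → Aug 12, 1933: 365 days.
Aug 12, 1933 → Aug 12, 1934: 365 days.
Aug 12, 1934 → Aug 12, 1935: 365 days.
Aug 12, 1935 → Aug 12, 1936: 366 days (Feb 29, 1936 is in that span).
Aug 12, 1936 → Aug 12, 1937: 365 days.
Aug 12, 1937 → Aug 12, 1938: 365 days.
Aug 12, 1938 → Aug 12, 1939: 365 days.
Aug 12, 1939 → Aug 12, 1940: 366 days (Feb 29, 1940 is in that span).
Aug 12, 1940 → Aug 12, 1941: 365 days.
Aug 12, 1941 → Sep 12, 1941: 31 days (August has 31).
Sep 12, 1941 → Oct 12, 1941: 30 days (September has 30).
Oct 12, 1941 → Nov 12, 1941: 31 days (October has 31).
Nov 12, 1941 → Dec 12, 1941: 30 days (November has 30).
Dec 12, 1941 → Jan 12, 1942: 31 days (December has 31).
Jan 12, 1942 → Feb 7, 1942: 26 days.
Total: 3466 days.

3466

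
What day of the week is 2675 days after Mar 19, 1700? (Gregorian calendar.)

Mar 19, 1700 is a Friday.
2675 mod 7 = 1, so 2675 days after a Friday is Friday + 1 = Saturday.

Saturday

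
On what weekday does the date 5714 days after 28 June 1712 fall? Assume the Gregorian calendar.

First find the weekday of Jun 28, 1712. Doomsday rule: the anchor day for the 1700s is Sunday. For year 12: 12÷12 = 1 r 0, and 0÷4 = 0, so 1+0+0 = 1.
Sunday + 1 ≡ Monday — that's 1712's doomsday.
In June the doomsday date is Jun 6.
Jun 28 is 22 days after Jun 6; 22 mod 7 = 1, so Monday + 1 = Tuesday.
5714 mod 7 = 2, so 5714 days after a Tuesday is Tuesday + 2 = Thursday.

Thursday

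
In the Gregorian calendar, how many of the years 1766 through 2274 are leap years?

123

Multiples of 4 in [1766,2274]: 127.
Of those, multiples of 100: 5 (not leap unless ÷400).
Multiples of 400: 1.
Leap years = 127 − 5 + 1 = 123.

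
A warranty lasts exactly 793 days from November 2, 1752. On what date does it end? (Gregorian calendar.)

January 4, 1755

+365 (one year) → Nov 2, 1753 (428 left).
+365 (one year) → Nov 2, 1754 (63 left).
Nov has 30 days: +29 → Dec 1, 1754 (34 left).
Dec has 31 days: +31 → Jan 1, 1755 (3 left).
+3 → Jan 4, 1755.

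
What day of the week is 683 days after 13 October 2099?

First find the weekday of Oct 13, 2099. Doomsday rule: the anchor day for the 2000s is Tuesday. For year 99: 99÷12 = 8 r 3, and 3÷4 = 0, so 8+3+0 = 11.
Tuesday + 11 ≡ Saturday — that's 2099's doomsday.
In October the doomsday date is Oct 10.
Oct 13 is 3 days after Oct 10; 3 mod 7 = 3, so Saturday + 3 = Tuesday.
683 mod 7 = 4, so 683 days after a Tuesday is Tuesday + 4 = Saturday.

Saturday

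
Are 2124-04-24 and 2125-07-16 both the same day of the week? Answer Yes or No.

From Apr 24, 2124 to Jul 16, 2125 is 448 days.
448 mod 7 = 0, so they are the same weekday.
(Apr 24, 2124 is a Monday; Jul 16, 2125 is a Monday.)

Yes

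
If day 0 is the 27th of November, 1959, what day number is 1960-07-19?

235

Nov 27, 1959 → Dec 27, 1959: 30 days (November has 30).
Dec 27, 1959 → Jan 27, 1960: 31 days (December has 31).
Jan 27, 1960 → Feb 27, 1960: 31 days (January has 31).
Feb 27, 1960 → Mar 27, 1960: 29 days (February has 29).
Mar 27, 1960 → Apr 27, 1960: 31 days (March has 31).
Apr 27, 1960 → May 27, 1960: 30 days (April has 30).
May 27, 1960 → Jun 27, 1960: 31 days (May has 31).
Jun 27, 1960 → Jul 19, 1960: 22 days.
Total: 235 days.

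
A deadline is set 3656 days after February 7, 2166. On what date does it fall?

February 11, 2176

+365 (one year) → Feb 7, 2167 (3291 left).
+365 (one year) → Feb 7, 2168 (2926 left).
+366 (one year; includes Feb 29, 2168) → Feb 7, 2169 (2560 left).
+365 (one year) → Feb 7, 2170 (2195 left).
+365 (one year) → Feb 7, 2171 (1830 left).
+365 (one year) → Feb 7, 2172 (1465 left).
+366 (one year; includes Feb 29, 2172) → Feb 7, 2173 (1099 left).
+365 (one year) → Feb 7, 2174 (734 left).
+365 (one year) → Feb 7, 2175 (369 left).
Feb has 28 days: +22 → Mar 1, 2175 (347 left).
Mar has 31 days: +31 → Apr 1, 2175 (316 left).
Apr has 30 days: +30 → May 1, 2175 (286 left).
May has 31 days: +31 → Jun 1, 2175 (255 left).
Jun has 30 days: +30 → Jul 1, 2175 (225 left).
Jul has 31 days: +31 → Aug 1, 2175 (194 left).
Aug has 31 days: +31 → Sep 1, 2175 (163 left).
Sep has 30 days: +30 → Oct 1, 2175 (133 left).
Oct has 31 days: +31 → Nov 1, 2175 (102 left).
Nov has 30 days: +30 → Dec 1, 2175 (72 left).
Dec has 31 days: +31 → Jan 1, 2176 (41 left).
Jan has 31 days: +31 → Feb 1, 2176 (10 left).
+10 → Feb 11, 2176.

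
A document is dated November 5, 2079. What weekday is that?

Sunday

January 1, 2079 is a Sunday.
Jan 1, 2079 → Feb 1, 2079: 31 days (January has 31).
Feb 1, 2079 → Mar 1, 2079: 28 days (February has 28).
Mar 1, 2079 → Apr 1, 2079: 31 days (March has 31).
Apr 1, 2079 → May 1, 2079: 30 days (April has 30).
May 1, 2079 → Jun 1, 2079: 31 days (May has 31).
Jun 1, 2079 → Jul 1, 2079: 30 days (June has 30).
Jul 1, 2079 → Aug 1, 2079: 31 days (July has 31).
Aug 1, 2079 → Sep 1, 2079: 31 days (August has 31).
Sep 1, 2079 → Oct 1, 2079: 30 days (September has 30).
Oct 1, 2079 → Nov 1, 2079: 31 days (October has 31).
Nov 1, 2079 → Nov 5, 2079: 4 days.
Total: 308 days.
308 mod 7 = 0, so Sunday + 0 = Sunday.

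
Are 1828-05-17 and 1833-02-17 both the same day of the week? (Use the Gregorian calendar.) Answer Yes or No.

From May 17, 1828 to Feb 17, 1833 is 1737 days.
1737 mod 7 = 1, so they are different weekdays.
(May 17, 1828 is a Saturday; Feb 17, 1833 is a Sunday.)

No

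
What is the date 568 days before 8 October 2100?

March 19, 2099

−365 (one year) → Oct 8, 2099 (203 left).
−8 → Sep 30, 2099 (end of Sep, 30 days; 195 left).
−30 → Aug 31, 2099 (end of Aug, 31 days; 165 left).
−31 → Jul 31, 2099 (end of Jul, 31 days; 134 left).
−31 → Jun 30, 2099 (end of Jun, 30 days; 103 left).
−30 → May 31, 2099 (end of May, 31 days; 73 left).
−31 → Apr 30, 2099 (end of Apr, 30 days; 42 left).
−30 → Mar 31, 2099 (end of Mar, 31 days; 12 left).
−12 → Mar 19, 2099.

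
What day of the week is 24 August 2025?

Doomsday rule: the anchor day for the 2000s is Tuesday. For year 25: 25÷12 = 2 r 1, and 1÷4 = 0, so 2+1+0 = 3.
Tuesday + 3 ≡ Friday — that's 2025's doomsday.
In August the doomsday date is Aug 8.
Aug 24 is 16 days after Aug 8; 16 mod 7 = 2, so Friday + 2 = Sunday.

Sunday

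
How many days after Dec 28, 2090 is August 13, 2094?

Dec 28, 2090 → Dec 28, 2091: 365 days.
Dec 28, 2091 → Dec 28, 2092: 366 days (Feb 29, 2092 is in that span).
Dec 28, 2092 → Dec 28, 2093: 365 days.
Dec 28, 2093 → Jan 28, 2094: 31 days (December has 31).
Jan 28, 2094 → Feb 28, 2094: 31 days (January has 31).
Feb 28, 2094 → Mar 28, 2094: 28 days (February has 28).
Mar 28, 2094 → Apr 28, 2094: 31 days (March has 31).
Apr 28, 2094 → May 28, 2094: 30 days (April has 30).
May 28, 2094 → Jun 28, 2094: 31 days (May has 31).
Jun 28, 2094 → Jul 28, 2094: 30 days (June has 30).
Jul 28, 2094 → Aug 13, 2094: 16 days.
Total: 1324 days.

1324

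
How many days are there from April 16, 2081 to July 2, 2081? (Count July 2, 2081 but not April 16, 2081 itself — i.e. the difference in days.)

Apr 16, 2081 → May 16, 2081: 30 days (April has 30).
May 16, 2081 → Jun 16, 2081: 31 days (May has 31).
Jun 16, 2081 → Jul 2, 2081: 16 days.
Total: 77 days.

77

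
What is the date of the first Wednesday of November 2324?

November 1, 2324 is a Saturday.
The first Wednesday is therefore November 5 (4 days later).

November 5, 2324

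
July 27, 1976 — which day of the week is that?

Tuesday

Doomsday rule: the anchor day for the 1900s is Wednesday. For year 76: 76÷12 = 6 r 4, and 4÷4 = 1, so 6+4+1 = 11.
Wednesday + 11 ≡ Sunday — that's 1976's doomsday.
In July the doomsday date is Jul 11.
Jul 27 is 16 days after Jul 11; 16 mod 7 = 2, so Sunday + 2 = Tuesday.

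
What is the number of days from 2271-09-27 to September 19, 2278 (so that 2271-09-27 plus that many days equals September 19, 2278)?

Sep 27, 2271 → Sep 27, 2272: 366 days (Feb 29, 2272 is in that span).
Sep 27, 2272 → Sep 27, 2273: 365 days.
Sep 27, 2273 → Sep 27, 2274: 365 days.
Sep 27, 2274 → Sep 27, 2275: 365 days.
Sep 27, 2275 → Sep 27, 2276: 366 days (Feb 29, 2276 is in that span).
Sep 27, 2276 → Sep 27, 2277: 365 days.
Sep 27, 2277 → Oct 27, 2277: 30 days (September has 30).
Oct 27, 2277 → Nov 27, 2277: 31 days (October has 31).
Nov 27, 2277 → Dec 27, 2277: 30 days (November has 30).
Dec 27, 2277 → Jan 27, 2278: 31 days (December has 31).
Jan 27, 2278 → Feb 27, 2278: 31 days (January has 31).
Feb 27, 2278 → Mar 27, 2278: 28 days (February has 28).
Mar 27, 2278 → Apr 27, 2278: 31 days (March has 31).
Apr 27, 2278 → May 27, 2278: 30 days (April has 30).
May 27, 2278 → Jun 27, 2278: 31 days (May has 31).
Jun 27, 2278 → Jul 27, 2278: 30 days (June has 30).
Jul 27, 2278 → Aug 27, 2278: 31 days (July has 31).
Aug 27, 2278 → Sep 19, 2278: 23 days.
Total: 2549 days.

2549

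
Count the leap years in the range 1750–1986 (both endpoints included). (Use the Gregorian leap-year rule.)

Multiples of 4 in [1750,1986]: 59.
Of those, multiples of 100: 2 (not leap unless ÷400).
Multiples of 400: 0.
Leap years = 59 − 2 + 0 = 57.

57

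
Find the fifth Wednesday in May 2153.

May 30, 2153

May 1, 2153 is a Tuesday.
The first Wednesday is therefore May 2 (1 days later).
The fifth Wednesday is 2 + 4×7 = May 30.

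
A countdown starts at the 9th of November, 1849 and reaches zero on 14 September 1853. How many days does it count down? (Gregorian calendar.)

Nov 9, 1849 → Nov 9, 1850: 365 days.
Nov 9, 1850 → Nov 9, 1851: 365 days.
Nov 9, 1851 → Nov 9, 1852: 366 days (Feb 29, 1852 is in that span).
Nov 9, 1852 → Dec 9, 1852: 30 days (November has 30).
Dec 9, 1852 → Jan 9, 1853: 31 days (December has 31).
Jan 9, 1853 → Feb 9, 1853: 31 days (January has 31).
Feb 9, 1853 → Mar 9, 1853: 28 days (February has 28).
Mar 9, 1853 → Apr 9, 1853: 31 days (March has 31).
Apr 9, 1853 → May 9, 1853: 30 days (April has 30).
May 9, 1853 → Jun 9, 1853: 31 days (May has 31).
Jun 9, 1853 → Jul 9, 1853: 30 days (June has 30).
Jul 9, 1853 → Aug 9, 1853: 31 days (July has 31).
Aug 9, 1853 → Sep 9, 1853: 31 days (August has 31).
Sep 9, 1853 → Sep 14, 1853: 5 days.
Total: 1405 days.

1405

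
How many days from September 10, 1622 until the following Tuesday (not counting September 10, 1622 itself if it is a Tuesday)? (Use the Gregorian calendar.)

Sep 10, 1622 is a Saturday.
From Saturday to the next Tuesday is 3 days.

3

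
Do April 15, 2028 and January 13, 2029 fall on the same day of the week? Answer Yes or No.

Yes

From Apr 15, 2028 to Jan 13, 2029 is 273 days.
273 mod 7 = 0, so they are the same weekday.
(Apr 15, 2028 is a Saturday; Jan 13, 2029 is a Saturday.)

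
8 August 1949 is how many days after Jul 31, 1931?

6583

Jul 31, 1931 → Jul 31, 1932: 366 days (Feb 29, 1932 is in that span).
Jul 31, 1932 → Jul 31, 1933: 365 days.
Jul 31, 1933 → Jul 31, 1934: 365 days.
Jul 31, 1934 → Jul 31, 1935: 365 days.
Jul 31, 1935 → Jul 31, 1936: 366 days (Feb 29, 1936 is in that span).
Jul 31, 1936 → Jul 31, 1937: 365 days.
Jul 31, 1937 → Jul 31, 1938: 365 days.
Jul 31, 1938 → Jul 31, 1939: 365 days.
Jul 31, 1939 → Jul 31, 1940: 366 days (Feb 29, 1940 is in that span).
Jul 31, 1940 → Jul 31, 1941: 365 days.
Jul 31, 1941 → Jul 31, 1942: 365 days.
Jul 31, 1942 → Jul 31, 1943: 365 days.
Jul 31, 1943 → Jul 31, 1944: 366 days (Feb 29, 1944 is in that span).
Jul 31, 1944 → Jul 31, 1945: 365 days.
Jul 31, 1945 → Jul 31, 1946: 365 days.
Jul 31, 1946 → Jul 31, 1947: 365 days.
Jul 31, 1947 → Jul 31, 1948: 366 days (Feb 29, 1948 is in that span).
Jul 31, 1948 → Aug 31, 1948: 31 days (July has 31).
Aug 31, 1948 → Sep 30, 1948: 30 days (August has 31).
Sep 30, 1948 → Oct 30, 1948: 30 days (September has 30).
Oct 30, 1948 → Nov 30, 1948: 31 days (October has 31).
Nov 30, 1948 → Dec 30, 1948: 30 days (November has 30).
Dec 30, 1948 → Jan 30, 1949: 31 days (December has 31).
Jan 30, 1949 → Feb 28, 1949: 29 days (January has 31).
Feb 28, 1949 → Mar 28, 1949: 28 days (February has 28).
Mar 28, 1949 → Apr 28, 1949: 31 days (March has 31).
Apr 28, 1949 → May 28, 1949: 30 days (April has 30).
May 28, 1949 → Jun 28, 1949: 31 days (May has 31).
Jun 28, 1949 → Jul 28, 1949: 30 days (June has 30).
Jul 28, 1949 → Aug 8, 1949: 11 days.
Total: 6583 days.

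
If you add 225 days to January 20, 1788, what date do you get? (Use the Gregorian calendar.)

September 1, 1788

Jan has 31 days: +12 → Feb 1, 1788 (213 left).
Feb has 29 days: +29 → Mar 1, 1788 (184 left).
Mar has 31 days: +31 → Apr 1, 1788 (153 left).
Apr has 30 days: +30 → May 1, 1788 (123 left).
May has 31 days: +31 → Jun 1, 1788 (92 left).
Jun has 30 days: +30 → Jul 1, 1788 (62 left).
Jul has 31 days: +31 → Aug 1, 1788 (31 left).
Aug has 31 days: +31 → Sep 1, 1788 (0 left).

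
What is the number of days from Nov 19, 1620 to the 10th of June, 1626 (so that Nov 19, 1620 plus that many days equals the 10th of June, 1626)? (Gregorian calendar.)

2029

Nov 19, 1620 → Nov 19, 1621: 365 days.
Nov 19, 1621 → Nov 19, 1622: 365 days.
Nov 19, 1622 → Nov 19, 1623: 365 days.
Nov 19, 1623 → Nov 19, 1624: 366 days (Feb 29, 1624 is in that span).
Nov 19, 1624 → Nov 19, 1625: 365 days.
Nov 19, 1625 → Dec 19, 1625: 30 days (November has 30).
Dec 19, 1625 → Jan 19, 1626: 31 days (December has 31).
Jan 19, 1626 → Feb 19, 1626: 31 days (January has 31).
Feb 19, 1626 → Mar 19, 1626: 28 days (February has 28).
Mar 19, 1626 → Apr 19, 1626: 31 days (March has 31).
Apr 19, 1626 → May 19, 1626: 30 days (April has 30).
May 19, 1626 → Jun 10, 1626: 22 days.
Total: 2029 days.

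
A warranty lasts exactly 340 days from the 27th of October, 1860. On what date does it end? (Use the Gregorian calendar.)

Oct has 31 days: +5 → Nov 1, 1860 (335 left).
Nov has 30 days: +30 → Dec 1, 1860 (305 left).
Dec has 31 days: +31 → Jan 1, 1861 (274 left).
Jan has 31 days: +31 → Feb 1, 1861 (243 left).
Feb has 28 days: +28 → Mar 1, 1861 (215 left).
Mar has 31 days: +31 → Apr 1, 1861 (184 left).
Apr has 30 days: +30 → May 1, 1861 (154 left).
May has 31 days: +31 → Jun 1, 1861 (123 left).
Jun has 30 days: +30 → Jul 1, 1861 (93 left).
Jul has 31 days: +31 → Aug 1, 1861 (62 left).
Aug has 31 days: +31 → Sep 1, 1861 (31 left).
Sep has 30 days: +30 → Oct 1, 1861 (1 left).
+1 → Oct 2, 1861.

October 2, 1861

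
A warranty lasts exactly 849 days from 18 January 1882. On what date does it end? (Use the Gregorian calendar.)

+365 (one year) → Jan 18, 1883 (484 left).
+365 (one year) → Jan 18, 1884 (119 left).
Jan has 31 days: +14 → Feb 1, 1884 (105 left).
Feb has 29 days: +29 → Mar 1, 1884 (76 left).
Mar has 31 days: +31 → Apr 1, 1884 (45 left).
Apr has 30 days: +30 → May 1, 1884 (15 left).
+15 → May 16, 1884.

May 16, 1884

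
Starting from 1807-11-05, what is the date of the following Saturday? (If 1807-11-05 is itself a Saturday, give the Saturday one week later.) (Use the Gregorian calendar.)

Nov 5, 1807 is a Thursday.
From Thursday to the next Saturday is 2 days.
Nov 5, 1807 + 2 = Nov 7, 1807.

November 7, 1807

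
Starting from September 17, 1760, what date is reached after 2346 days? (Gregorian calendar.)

+365 (one year) → Sep 17, 1761 (1981 left).
+365 (one year) → Sep 17, 1762 (1616 left).
+365 (one year) → Sep 17, 1763 (1251 left).
+366 (one year; includes Feb 29, 1764) → Sep 17, 1764 (885 left).
+365 (one year) → Sep 17, 1765 (520 left).
+365 (one year) → Sep 17, 1766 (155 left).
Sep has 30 days: +14 → Oct 1, 1766 (141 left).
Oct has 31 days: +31 → Nov 1, 1766 (110 left).
Nov has 30 days: +30 → Dec 1, 1766 (80 left).
Dec has 31 days: +31 → Jan 1, 1767 (49 left).
Jan has 31 days: +31 → Feb 1, 1767 (18 left).
+18 → Feb 19, 1767.

February 19, 1767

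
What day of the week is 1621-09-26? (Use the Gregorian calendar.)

Sunday

Doomsday rule: the anchor day for the 1600s is Tuesday. For year 21: 21÷12 = 1 r 9, and 9÷4 = 2, so 1+9+2 = 12.
Tuesday + 12 ≡ Sunday — that's 1621's doomsday.
In September the doomsday date is Sep 5.
Sep 26 is 21 days after Sep 5; 21 mod 7 = 0, so Sunday + 0 = Sunday.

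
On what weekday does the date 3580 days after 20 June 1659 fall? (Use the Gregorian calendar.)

First find the weekday of Jun 20, 1659. Doomsday rule: the anchor day for the 1600s is Tuesday. For year 59: 59÷12 = 4 r 11, and 11÷4 = 2, so 4+11+2 = 17.
Tuesday + 17 ≡ Friday — that's 1659's doomsday.
In June the doomsday date is Jun 6.
Jun 20 is 14 days after Jun 6; 14 mod 7 = 0, so Friday + 0 = Friday.
3580 mod 7 = 3, so 3580 days after a Friday is Friday + 3 = Monday.

Monday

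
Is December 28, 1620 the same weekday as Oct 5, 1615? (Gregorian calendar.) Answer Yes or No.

From Oct 5, 1615 to Dec 28, 1620 is 1911 days.
1911 mod 7 = 0, so they are the same weekday.
(Oct 5, 1615 is a Monday; Dec 28, 1620 is a Monday.)

Yes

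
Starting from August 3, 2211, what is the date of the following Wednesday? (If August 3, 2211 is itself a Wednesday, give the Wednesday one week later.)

August 7, 2211

Aug 3, 2211 is a Saturday.
From Saturday to the next Wednesday is 4 days.
Aug 3, 2211 + 4 = Aug 7, 2211.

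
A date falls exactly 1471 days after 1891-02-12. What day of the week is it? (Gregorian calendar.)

First find the weekday of Feb 12, 1891. Doomsday rule: the anchor day for the 1800s is Friday. For year 91: 91÷12 = 7 r 7, and 7÷4 = 1, so 7+7+1 = 15.
Friday + 15 ≡ Saturday — that's 1891's doomsday.
In February the doomsday date is Feb 28 (1891 is not a leap year).
Feb 12 is 16 days before Feb 28; 16 mod 7 = 2, so Saturday − 2 = Thursday.
1471 mod 7 = 1, so 1471 days after a Thursday is Thursday + 1 = Friday.

Friday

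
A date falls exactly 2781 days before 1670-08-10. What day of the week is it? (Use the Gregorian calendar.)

First find the weekday of Aug 10, 1670. Doomsday rule: the anchor day for the 1600s is Tuesday. For year 70: 70÷12 = 5 r 10, and 10÷4 = 2, so 5+10+2 = 17.
Tuesday + 17 ≡ Friday — that's 1670's doomsday.
In August the doomsday date is Aug 8.
Aug 10 is 2 days after Aug 8; 2 mod 7 = 2, so Friday + 2 = Sunday.
2781 mod 7 = 2, so 2781 days before a Sunday is Sunday − 2 = Friday.

Friday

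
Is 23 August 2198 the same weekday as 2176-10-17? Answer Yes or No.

From Oct 17, 2176 to Aug 23, 2198 is 7980 days.
7980 mod 7 = 0, so they are the same weekday.
(Oct 17, 2176 is a Thursday; Aug 23, 2198 is a Thursday.)

Yes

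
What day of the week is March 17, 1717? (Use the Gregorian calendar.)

Doomsday rule: the anchor day for the 1700s is Sunday. For year 17: 17÷12 = 1 r 5, and 5÷4 = 1, so 1+5+1 = 7.
Sunday + 7 ≡ Sunday — that's 1717's doomsday.
In March the doomsday date is Mar 14.
Mar 17 is 3 days after Mar 14; 3 mod 7 = 3, so Sunday + 3 = Wednesday.

Wednesday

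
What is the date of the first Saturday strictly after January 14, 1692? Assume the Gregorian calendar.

January 19, 1692

Jan 14, 1692 is a Monday.
From Monday to the next Saturday is 5 days.
Jan 14, 1692 + 5 = Jan 19, 1692.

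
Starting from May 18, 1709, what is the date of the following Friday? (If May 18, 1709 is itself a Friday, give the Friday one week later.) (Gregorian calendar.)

May 18, 1709 is a Saturday.
From Saturday to the next Friday is 6 days.
May 18, 1709 + 6 = May 24, 1709.

May 24, 1709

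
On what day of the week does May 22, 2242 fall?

Doomsday rule: the anchor day for the 2200s is Friday. For year 42: 42÷12 = 3 r 6, and 6÷4 = 1, so 3+6+1 = 10.
Friday + 10 ≡ Monday — that's 2242's doomsday.
In May the doomsday date is May 9.
May 22 is 13 days after May 9; 13 mod 7 = 6, so Monday + 6 = Sunday.

Sunday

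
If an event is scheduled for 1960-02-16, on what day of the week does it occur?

Tuesday

January 1, 1960 is a Friday.
Jan 1, 1960 → Feb 1, 1960: 31 days (January has 31).
Feb 1, 1960 → Feb 16, 1960: 15 days.
Total: 46 days.
46 mod 7 = 4, so Friday + 4 = Tuesday.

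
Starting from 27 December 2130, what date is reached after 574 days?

July 23, 2132

+365 (one year) → Dec 27, 2131 (209 left).
Dec has 31 days: +5 → Jan 1, 2132 (204 left).
Jan has 31 days: +31 → Feb 1, 2132 (173 left).
Feb has 29 days: +29 → Mar 1, 2132 (144 left).
Mar has 31 days: +31 → Apr 1, 2132 (113 left).
Apr has 30 days: +30 → May 1, 2132 (83 left).
May has 31 days: +31 → Jun 1, 2132 (52 left).
Jun has 30 days: +30 → Jul 1, 2132 (22 left).
+22 → Jul 23, 2132.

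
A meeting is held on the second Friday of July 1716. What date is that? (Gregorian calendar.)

July 10, 1716

July 1, 1716 is a Wednesday.
The first Friday is therefore July 3 (2 days later).
The second Friday is 3 + 1×7 = July 10.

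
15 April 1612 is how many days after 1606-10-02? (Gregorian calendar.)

2022

Oct 2, 1606 → Oct 2, 1607: 365 days.
Oct 2, 1607 → Oct 2, 1608: 366 days (Feb 29, 1608 is in that span).
Oct 2, 1608 → Oct 2, 1609: 365 days.
Oct 2, 1609 → Oct 2, 1610: 365 days.
Oct 2, 1610 → Oct 2, 1611: 365 days.
Oct 2, 1611 → Nov 2, 1611: 31 days (October has 31).
Nov 2, 1611 → Dec 2, 1611: 30 days (November has 30).
Dec 2, 1611 → Jan 2, 1612: 31 days (December has 31).
Jan 2, 1612 → Feb 2, 1612: 31 days (January has 31).
Feb 2, 1612 → Mar 2, 1612: 29 days (February has 29).
Mar 2, 1612 → Apr 2, 1612: 31 days (March has 31).
Apr 2, 1612 → Apr 15, 1612: 13 days.
Total: 2022 days.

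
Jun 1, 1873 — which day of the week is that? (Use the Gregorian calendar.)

January 1, 1873 is a Wednesday.
Jan 1, 1873 → Feb 1, 1873: 31 days (January has 31).
Feb 1, 1873 → Mar 1, 1873: 28 days (February has 28).
Mar 1, 1873 → Apr 1, 1873: 31 days (March has 31).
Apr 1, 1873 → May 1, 1873: 30 days (April has 30).
May 1, 1873 → Jun 1, 1873: 31 days.
Total: 151 days.
151 mod 7 = 4, so Wednesday + 4 = Sunday.

Sunday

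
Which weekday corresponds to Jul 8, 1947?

Doomsday rule: the anchor day for the 1900s is Wednesday. For year 47: 47÷12 = 3 r 11, and 11÷4 = 2, so 3+11+2 = 16.
Wednesday + 16 ≡ Friday — that's 1947's doomsday.
In July the doomsday date is Jul 11.
Jul 8 is 3 days before Jul 11; 3 mod 7 = 3, so Friday − 3 = Tuesday.

Tuesday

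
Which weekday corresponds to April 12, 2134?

January 1, 2134 is a Friday.
Jan 1, 2134 → Feb 1, 2134: 31 days (January has 31).
Feb 1, 2134 → Mar 1, 2134: 28 days (February has 28).
Mar 1, 2134 → Apr 1, 2134: 31 days (March has 31).
Apr 1, 2134 → Apr 12, 2134: 11 days.
Total: 101 days.
101 mod 7 = 3, so Friday + 3 = Monday.

Monday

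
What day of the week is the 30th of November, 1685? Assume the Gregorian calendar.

Doomsday rule: the anchor day for the 1600s is Tuesday. For year 85: 85÷12 = 7 r 1, and 1÷4 = 0, so 7+1+0 = 8.
Tuesday + 8 ≡ Wednesday — that's 1685's doomsday.
In November the doomsday date is Nov 7.
Nov 30 is 23 days after Nov 7; 23 mod 7 = 2, so Wednesday + 2 = Friday.

Friday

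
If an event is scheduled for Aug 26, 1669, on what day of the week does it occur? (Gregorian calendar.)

Doomsday rule: the anchor day for the 1600s is Tuesday. For year 69: 69÷12 = 5 r 9, and 9÷4 = 2, so 5+9+2 = 16.
Tuesday + 16 ≡ Thursday — that's 1669's doomsday.
In August the doomsday date is Aug 8.
Aug 26 is 18 days after Aug 8; 18 mod 7 = 4, so Thursday + 4 = Monday.

Monday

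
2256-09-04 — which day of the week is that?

Doomsday rule: the anchor day for the 2200s is Friday. For year 56: 56÷12 = 4 r 8, and 8÷4 = 2, so 4+8+2 = 14.
Friday + 14 ≡ Friday — that's 2256's doomsday.
In September the doomsday date is Sep 5.
Sep 4 is 1 day before Sep 5; 1 mod 7 = 1, so Friday − 1 = Thursday.

Thursday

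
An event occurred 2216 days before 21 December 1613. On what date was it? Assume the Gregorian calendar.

−365 (one year) → Dec 21, 1612 (1851 left).
−366 (one year; includes Feb 29, 1612) → Dec 21, 1611 (1485 left).
−365 (one year) → Dec 21, 1610 (1120 left).
−365 (one year) → Dec 21, 1609 (755 left).
−365 (one year) → Dec 21, 1608 (390 left).
−21 → Nov 30, 1608 (end of Nov, 30 days; 369 left).
−30 → Oct 31, 1608 (end of Oct, 31 days; 339 left).
−31 → Sep 30, 1608 (end of Sep, 30 days; 308 left).
−30 → Aug 31, 1608 (end of Aug, 31 days; 278 left).
−31 → Jul 31, 1608 (end of Jul, 31 days; 247 left).
−31 → Jun 30, 1608 (end of Jun, 30 days; 216 left).
−30 → May 31, 1608 (end of May, 31 days; 186 left).
−31 → Apr 30, 1608 (end of Apr, 30 days; 155 left).
−30 → Mar 31, 1608 (end of Mar, 31 days; 125 left).
−31 → Feb 29, 1608 (end of Feb, 29 days; 94 left).
−29 → Jan 31, 1608 (end of Jan, 31 days; 65 left).
−31 → Dec 31, 1607 (end of Dec, 31 days; 34 left).
−31 → Nov 30, 1607 (end of Nov, 30 days; 3 left).
−3 → Nov 27, 1607.

November 27, 1607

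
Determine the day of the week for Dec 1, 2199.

Sunday

Doomsday rule: the anchor day for the 2100s is Sunday. For year 99: 99÷12 = 8 r 3, and 3÷4 = 0, so 8+3+0 = 11.
Sunday + 11 ≡ Thursday — that's 2199's doomsday.
In December the doomsday date is Dec 12.
Dec 1 is 11 days before Dec 12; 11 mod 7 = 4, so Thursday − 4 = Sunday.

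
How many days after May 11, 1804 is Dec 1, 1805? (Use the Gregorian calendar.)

569

May 11, 1804 → May 11, 1805: 365 days.
May 11, 1805 → Jun 11, 1805: 31 days (May has 31).
Jun 11, 1805 → Jul 11, 1805: 30 days (June has 30).
Jul 11, 1805 → Aug 11, 1805: 31 days (July has 31).
Aug 11, 1805 → Sep 11, 1805: 31 days (August has 31).
Sep 11, 1805 → Oct 11, 1805: 30 days (September has 30).
Oct 11, 1805 → Nov 11, 1805: 31 days (October has 31).
Nov 11, 1805 → Dec 1, 1805: 20 days.
Total: 569 days.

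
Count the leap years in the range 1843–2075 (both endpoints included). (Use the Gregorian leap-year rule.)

Multiples of 4 in [1843,2075]: 58.
Of those, multiples of 100: 2 (not leap unless ÷400).
Multiples of 400: 1.
Leap years = 58 − 2 + 1 = 57.

57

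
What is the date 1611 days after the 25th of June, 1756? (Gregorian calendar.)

November 22, 1760

+365 (one year) → Jun 25, 1757 (1246 left).
+365 (one year) → Jun 25, 1758 (881 left).
+365 (one year) → Jun 25, 1759 (516 left).
+366 (one year; includes Feb 29, 1760) → Jun 25, 1760 (150 left).
Jun has 30 days: +6 → Jul 1, 1760 (144 left).
Jul has 31 days: +31 → Aug 1, 1760 (113 left).
Aug has 31 days: +31 → Sep 1, 1760 (82 left).
Sep has 30 days: +30 → Oct 1, 1760 (52 left).
Oct has 31 days: +31 → Nov 1, 1760 (21 left).
+21 → Nov 22, 1760.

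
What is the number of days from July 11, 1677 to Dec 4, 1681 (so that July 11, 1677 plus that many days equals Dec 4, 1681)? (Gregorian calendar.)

Jul 11, 1677 → Jul 11, 1678: 365 days.
Jul 11, 1678 → Jul 11, 1679: 365 days.
Jul 11, 1679 → Jul 11, 1680: 366 days (Feb 29, 1680 is in that span).
Jul 11, 1680 → Jul 11, 1681: 365 days.
Jul 11, 1681 → Aug 11, 1681: 31 days (July has 31).
Aug 11, 1681 → Sep 11, 1681: 31 days (August has 31).
Sep 11, 1681 → Oct 11, 1681: 30 days (September has 30).
Oct 11, 1681 → Nov 11, 1681: 31 days (October has 31).
Nov 11, 1681 → Dec 4, 1681: 23 days.
Total: 1607 days.

1607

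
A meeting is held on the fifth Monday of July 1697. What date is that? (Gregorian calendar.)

July 29, 1697

July 1, 1697 is a Monday.
The first Monday is therefore July 1 (same day).
The fifth Monday is 1 + 4×7 = July 29.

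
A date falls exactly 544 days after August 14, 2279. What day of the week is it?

First find the weekday of Aug 14, 2279. Doomsday rule: the anchor day for the 2200s is Friday. For year 79: 79÷12 = 6 r 7, and 7÷4 = 1, so 6+7+1 = 14.
Friday + 14 ≡ Friday — that's 2279's doomsday.
In August the doomsday date is Aug 8.
Aug 14 is 6 days after Aug 8; 6 mod 7 = 6, so Friday + 6 = Thursday.
544 mod 7 = 5, so 544 days after a Thursday is Thursday + 5 = Tuesday.

Tuesday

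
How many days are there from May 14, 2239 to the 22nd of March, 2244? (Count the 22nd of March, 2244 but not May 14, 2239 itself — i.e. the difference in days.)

May 14, 2239 → May 14, 2240: 366 days (Feb 29, 2240 is in that span).
May 14, 2240 → May 14, 2241: 365 days.
May 14, 2241 → May 14, 2242: 365 days.
May 14, 2242 → May 14, 2243: 365 days.
May 14, 2243 → Jun 14, 2243: 31 days (May has 31).
Jun 14, 2243 → Jul 14, 2243: 30 days (June has 30).
Jul 14, 2243 → Aug 14, 2243: 31 days (July has 31).
Aug 14, 2243 → Sep 14, 2243: 31 days (August has 31).
Sep 14, 2243 → Oct 14, 2243: 30 days (September has 30).
Oct 14, 2243 → Nov 14, 2243: 31 days (October has 31).
Nov 14, 2243 → Dec 14, 2243: 30 days (November has 30).
Dec 14, 2243 → Jan 14, 2244: 31 days (December has 31).
Jan 14, 2244 → Feb 14, 2244: 31 days (January has 31).
Feb 14, 2244 → Mar 14, 2244: 29 days (February has 29).
Mar 14, 2244 → Mar 22, 2244: 8 days.
Total: 1774 days.

1774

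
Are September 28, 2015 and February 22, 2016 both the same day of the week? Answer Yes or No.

From Sep 28, 2015 to Feb 22, 2016 is 147 days.
147 mod 7 = 0, so they are the same weekday.
(Sep 28, 2015 is a Monday; Feb 22, 2016 is a Monday.)

Yes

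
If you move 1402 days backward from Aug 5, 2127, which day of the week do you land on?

Sunday

First find the weekday of Aug 5, 2127. Doomsday rule: the anchor day for the 2100s is Sunday. For year 27: 27÷12 = 2 r 3, and 3÷4 = 0, so 2+3+0 = 5.
Sunday + 5 ≡ Friday — that's 2127's doomsday.
In August the doomsday date is Aug 8.
Aug 5 is 3 days before Aug 8; 3 mod 7 = 3, so Friday − 3 = Tuesday.
1402 mod 7 = 2, so 1402 days before a Tuesday is Tuesday − 2 = Sunday.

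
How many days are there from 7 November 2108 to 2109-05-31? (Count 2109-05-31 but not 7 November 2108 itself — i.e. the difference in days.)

Nov 7, 2108 → Dec 7, 2108: 30 days (November has 30).
Dec 7, 2108 → Jan 7, 2109: 31 days (December has 31).
Jan 7, 2109 → Feb 7, 2109: 31 days (January has 31).
Feb 7, 2109 → Mar 7, 2109: 28 days (February has 28).
Mar 7, 2109 → Apr 7, 2109: 31 days (March has 31).
Apr 7, 2109 → May 7, 2109: 30 days (April has 30).
May 7, 2109 → May 31, 2109: 24 days.
Total: 205 days.

205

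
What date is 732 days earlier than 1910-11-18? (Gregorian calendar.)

November 16, 1908

−365 (one year) → Nov 18, 1909 (367 left).
−18 → Oct 31, 1909 (end of Oct, 31 days; 349 left).
−31 → Sep 30, 1909 (end of Sep, 30 days; 318 left).
−30 → Aug 31, 1909 (end of Aug, 31 days; 288 left).
−31 → Jul 31, 1909 (end of Jul, 31 days; 257 left).
−31 → Jun 30, 1909 (end of Jun, 30 days; 226 left).
−30 → May 31, 1909 (end of May, 31 days; 196 left).
−31 → Apr 30, 1909 (end of Apr, 30 days; 165 left).
−30 → Mar 31, 1909 (end of Mar, 31 days; 135 left).
−31 → Feb 28, 1909 (end of Feb, 28 days; 104 left).
−28 → Jan 31, 1909 (end of Jan, 31 days; 76 left).
−31 → Dec 31, 1908 (end of Dec, 31 days; 45 left).
−31 → Nov 30, 1908 (end of Nov, 30 days; 14 left).
−14 → Nov 16, 1908.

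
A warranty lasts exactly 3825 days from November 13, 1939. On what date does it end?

+366 (one year; includes Feb 29, 1940) → Nov 13, 1940 (3459 left).
+365 (one year) → Nov 13, 1941 (3094 left).
+365 (one year) → Nov 13, 1942 (2729 left).
+365 (one year) → Nov 13, 1943 (2364 left).
+366 (one year; includes Feb 29, 1944) → Nov 13, 1944 (1998 left).
+365 (one year) → Nov 13, 1945 (1633 left).
+365 (one year) → Nov 13, 1946 (1268 left).
+365 (one year) → Nov 13, 1947 (903 left).
+366 (one year; includes Feb 29, 1948) → Nov 13, 1948 (537 left).
+365 (one year) → Nov 13, 1949 (172 left).
Nov has 30 days: +18 → Dec 1, 1949 (154 left).
Dec has 31 days: +31 → Jan 1, 1950 (123 left).
Jan has 31 days: +31 → Feb 1, 1950 (92 left).
Feb has 28 days: +28 → Mar 1, 1950 (64 left).
Mar has 31 days: +31 → Apr 1, 1950 (33 left).
Apr has 30 days: +30 → May 1, 1950 (3 left).
+3 → May 4, 1950.

May 4, 1950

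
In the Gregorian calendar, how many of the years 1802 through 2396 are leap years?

145

Multiples of 4 in [1802,2396]: 149.
Of those, multiples of 100: 5 (not leap unless ÷400).
Multiples of 400: 1.
Leap years = 149 − 5 + 1 = 145.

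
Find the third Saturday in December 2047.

December 21, 2047

December 1, 2047 is a Sunday.
The first Saturday is therefore December 7 (6 days later).
The third Saturday is 7 + 2×7 = December 21.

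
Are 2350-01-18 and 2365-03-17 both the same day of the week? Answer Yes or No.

From Jan 18, 2350 to Mar 17, 2365 is 5537 days.
5537 mod 7 = 0, so they are the same weekday.
(Jan 18, 2350 is a Wednesday; Mar 17, 2365 is a Wednesday.)

Yes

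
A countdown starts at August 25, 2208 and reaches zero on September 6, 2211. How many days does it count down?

Aug 25, 2208 → Aug 25, 2209: 365 days.
Aug 25, 2209 → Aug 25, 2210: 365 days.
Aug 25, 2210 → Sep 25, 2210: 31 days (August has 31).
Sep 25, 2210 → Oct 25, 2210: 30 days (September has 30).
Oct 25, 2210 → Nov 25, 2210: 31 days (October has 31).
Nov 25, 2210 → Dec 25, 2210: 30 days (November has 30).
Dec 25, 2210 → Jan 25, 2211: 31 days (December has 31).
Jan 25, 2211 → Feb 25, 2211: 31 days (January has 31).
Feb 25, 2211 → Mar 25, 2211: 28 days (February has 28).
Mar 25, 2211 → Apr 25, 2211: 31 days (March has 31).
Apr 25, 2211 → May 25, 2211: 30 days (April has 30).
May 25, 2211 → Jun 25, 2211: 31 days (May has 31).
Jun 25, 2211 → Jul 25, 2211: 30 days (June has 30).
Jul 25, 2211 → Aug 25, 2211: 31 days (July has 31).
Aug 25, 2211 → Sep 6, 2211: 12 days.
Total: 1107 days.

1107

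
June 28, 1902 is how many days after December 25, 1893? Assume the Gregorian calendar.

3106

Dec 25, 1893 → Dec 25, 1894: 365 days.
Dec 25, 1894 → Dec 25, 1895: 365 days.
Dec 25, 1895 → Dec 25, 1896: 366 days (Feb 29, 1896 is in that span).
Dec 25, 1896 → Dec 25, 1897: 365 days.
Dec 25, 1897 → Dec 25, 1898: 365 days.
Dec 25, 1898 → Dec 25, 1899: 365 days.
Dec 25, 1899 → Dec 25, 1900: 365 days.
Dec 25, 1900 → Dec 25, 1901: 365 days.
Dec 25, 1901 → Jan 25, 1902: 31 days (December has 31).
Jan 25, 1902 → Feb 25, 1902: 31 days (January has 31).
Feb 25, 1902 → Mar 25, 1902: 28 days (February has 28).
Mar 25, 1902 → Apr 25, 1902: 31 days (March has 31).
Apr 25, 1902 → May 25, 1902: 30 days (April has 30).
May 25, 1902 → Jun 25, 1902: 31 days (May has 31).
Jun 25, 1902 → Jun 28, 1902: 3 days.
Total: 3106 days.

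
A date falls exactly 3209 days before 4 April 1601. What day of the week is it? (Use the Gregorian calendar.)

Sunday

Apr 4, 1601 is a Wednesday.
3209 mod 7 = 3, so 3209 days before a Wednesday is Wednesday − 3 = Sunday.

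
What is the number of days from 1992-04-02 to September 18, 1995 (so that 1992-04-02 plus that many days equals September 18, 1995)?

1264

Apr 2, 1992 → Apr 2, 1993: 365 days.
Apr 2, 1993 → Apr 2, 1994: 365 days.
Apr 2, 1994 → Apr 2, 1995: 365 days.
Apr 2, 1995 → May 2, 1995: 30 days (April has 30).
May 2, 1995 → Jun 2, 1995: 31 days (May has 31).
Jun 2, 1995 → Jul 2, 1995: 30 days (June has 30).
Jul 2, 1995 → Aug 2, 1995: 31 days (July has 31).
Aug 2, 1995 → Sep 2, 1995: 31 days (August has 31).
Sep 2, 1995 → Sep 18, 1995: 16 days.
Total: 1264 days.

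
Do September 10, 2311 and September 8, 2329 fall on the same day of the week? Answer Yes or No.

From Sep 10, 2311 to Sep 8, 2329 is 6573 days.
6573 mod 7 = 0, so they are the same weekday.
(Sep 10, 2311 is a Sunday; Sep 8, 2329 is a Sunday.)

Yes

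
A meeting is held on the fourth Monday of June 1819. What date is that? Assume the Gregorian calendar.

June 1, 1819 is a Tuesday.
The first Monday is therefore June 7 (6 days later).
The fourth Monday is 7 + 3×7 = June 28.

June 28, 1819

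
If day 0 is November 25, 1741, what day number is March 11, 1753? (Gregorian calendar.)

Nov 25, 1741 → Nov 25, 1742: 365 days.
Nov 25, 1742 → Nov 25, 1743: 365 days.
Nov 25, 1743 → Nov 25, 1744: 366 days (Feb 29, 1744 is in that span).
Nov 25, 1744 → Nov 25, 1745: 365 days.
Nov 25, 1745 → Nov 25, 1746: 365 days.
Nov 25, 1746 → Nov 25, 1747: 365 days.
Nov 25, 1747 → Nov 25, 1748: 366 days (Feb 29, 1748 is in that span).
Nov 25, 1748 → Nov 25, 1749: 365 days.
Nov 25, 1749 → Nov 25, 1750: 365 days.
Nov 25, 1750 → Nov 25, 1751: 365 days.
Nov 25, 1751 → Nov 25, 1752: 366 days (Feb 29, 1752 is in that span).
Nov 25, 1752 → Dec 25, 1752: 30 days (November has 30).
Dec 25, 1752 → Jan 25, 1753: 31 days (December has 31).
Jan 25, 1753 → Feb 25, 1753: 31 days (January has 31).
Feb 25, 1753 → Mar 11, 1753: 14 days.
Total: 4124 days.

4124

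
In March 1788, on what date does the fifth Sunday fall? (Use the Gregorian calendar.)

March 30, 1788

March 1, 1788 is a Saturday.
The first Sunday is therefore March 2 (1 days later).
The fifth Sunday is 2 + 4×7 = March 30.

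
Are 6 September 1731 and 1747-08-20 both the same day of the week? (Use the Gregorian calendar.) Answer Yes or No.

From Sep 6, 1731 to Aug 20, 1747 is 5827 days.
5827 mod 7 = 3, so they are different weekdays.
(Sep 6, 1731 is a Thursday; Aug 20, 1747 is a Sunday.)

No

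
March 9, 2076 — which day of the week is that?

Monday

January 1, 2076 is a Wednesday.
Jan 1, 2076 → Feb 1, 2076: 31 days (January has 31).
Feb 1, 2076 → Mar 1, 2076: 29 days (February has 29).
Mar 1, 2076 → Mar 9, 2076: 8 days.
Total: 68 days.
68 mod 7 = 5, so Wednesday + 5 = Monday.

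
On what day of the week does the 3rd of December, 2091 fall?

Doomsday rule: the anchor day for the 2000s is Tuesday. For year 91: 91÷12 = 7 r 7, and 7÷4 = 1, so 7+7+1 = 15.
Tuesday + 15 ≡ Wednesday — that's 2091's doomsday.
In December the doomsday date is Dec 12.
Dec 3 is 9 days before Dec 12; 9 mod 7 = 2, so Wednesday − 2 = Monday.

Monday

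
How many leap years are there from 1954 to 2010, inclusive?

Multiples of 4 in [1954,2010]: 14.
Of those, multiples of 100: 1 (not leap unless ÷400).
Multiples of 400: 1.
Leap years = 14 − 1 + 1 = 14.

14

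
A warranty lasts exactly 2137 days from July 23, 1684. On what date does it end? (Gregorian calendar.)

May 30, 1690

+365 (one year) → Jul 23, 1685 (1772 left).
+365 (one year) → Jul 23, 1686 (1407 left).
+365 (one year) → Jul 23, 1687 (1042 left).
+366 (one year; includes Feb 29, 1688) → Jul 23, 1688 (676 left).
+365 (one year) → Jul 23, 1689 (311 left).
Jul has 31 days: +9 → Aug 1, 1689 (302 left).
Aug has 31 days: +31 → Sep 1, 1689 (271 left).
Sep has 30 days: +30 → Oct 1, 1689 (241 left).
Oct has 31 days: +31 → Nov 1, 1689 (210 left).
Nov has 30 days: +30 → Dec 1, 1689 (180 left).
Dec has 31 days: +31 → Jan 1, 1690 (149 left).
Jan has 31 days: +31 → Feb 1, 1690 (118 left).
Feb has 28 days: +28 → Mar 1, 1690 (90 left).
Mar has 31 days: +31 → Apr 1, 1690 (59 left).
Apr has 30 days: +30 → May 1, 1690 (29 left).
+29 → May 30, 1690.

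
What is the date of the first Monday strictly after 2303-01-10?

Jan 10, 2303 is a Saturday.
From Saturday to the next Monday is 2 days.
Jan 10, 2303 + 2 = Jan 12, 2303.

January 12, 2303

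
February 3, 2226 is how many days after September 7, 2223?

880

Sep 7, 2223 → Sep 7, 2224: 366 days (Feb 29, 2224 is in that span).
Sep 7, 2224 → Sep 7, 2225: 365 days.
Sep 7, 2225 → Oct 7, 2225: 30 days (September has 30).
Oct 7, 2225 → Nov 7, 2225: 31 days (October has 31).
Nov 7, 2225 → Dec 7, 2225: 30 days (November has 30).
Dec 7, 2225 → Jan 7, 2226: 31 days (December has 31).
Jan 7, 2226 → Feb 3, 2226: 27 days.
Total: 880 days.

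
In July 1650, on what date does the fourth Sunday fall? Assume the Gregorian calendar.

July 24, 1650

July 1, 1650 is a Friday.
The first Sunday is therefore July 3 (2 days later).
The fourth Sunday is 3 + 3×7 = July 24.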